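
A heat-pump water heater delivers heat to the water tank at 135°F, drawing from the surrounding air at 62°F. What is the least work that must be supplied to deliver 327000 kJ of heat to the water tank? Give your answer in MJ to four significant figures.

40.14 MJ

In absolute terms T_C = 289.82 K and T_H = 330.37 K, so ΔT = 40.56 K.
The reversible limit is COP_HP = T_H/ΔT = 8.146, so W_min = Q_H/COP = Q_H·ΔT/T_H.
W_min = 327000 × 40.56/330.37 = 40140 kJ = 40.14 MJ.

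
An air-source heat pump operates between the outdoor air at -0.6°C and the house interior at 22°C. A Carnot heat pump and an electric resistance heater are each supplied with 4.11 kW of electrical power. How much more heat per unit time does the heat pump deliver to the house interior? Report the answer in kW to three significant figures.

49.6 kW

In absolute terms T_C = 272.55 K and T_H = 295.15 K, so ΔT = 22.60 K.
COP_Carnot = T_H/ΔT = 295.15/22.60 = 13.06.
The heat pump delivers Q̇_H = COP × Ẇ = 53.68 kW; the resistance heater delivers Ẇ = 4.110 kW.
Extra = (COP − 1)·Ẇ = 49.57 kW.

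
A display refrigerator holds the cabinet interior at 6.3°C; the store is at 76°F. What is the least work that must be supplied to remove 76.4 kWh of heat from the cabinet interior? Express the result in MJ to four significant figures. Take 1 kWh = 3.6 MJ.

In absolute terms T_C = 279.45 K and T_H = 297.59 K, so ΔT = 18.14 K.
The reversible limit is COP_R = T_C/ΔT = 15.40, so W_min = Q_C/COP = Q_C·ΔT/T_C.
W_min = 76.40 × 18.14/279.45 = 4.961 kWh = 17.86 MJ.

17.86 MJ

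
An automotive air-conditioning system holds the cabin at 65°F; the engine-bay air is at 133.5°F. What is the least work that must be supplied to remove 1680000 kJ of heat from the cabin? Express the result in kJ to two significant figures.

220000 kJ

In absolute terms T_C = 291.48 K and T_H = 329.54 K, so ΔT = 38.06 K.
The reversible limit is COP_R = T_C/ΔT = 7.659, so W_min = Q_C/COP = Q_C·ΔT/T_C.
W_min = 1680000 × 38.06/291.48 = 219300 kJ.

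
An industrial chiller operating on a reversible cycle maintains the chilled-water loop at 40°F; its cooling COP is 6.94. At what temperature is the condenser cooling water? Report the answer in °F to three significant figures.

112 °F

COP_R = T_C/(T_H − T_C) gives T_H − T_C = T_C/COP.
With T_C = 277.59 K, T_H = 277.59 × (1 + 1/6.94) = 317.59 K.
Converting, 317.59 K = 112.00°F.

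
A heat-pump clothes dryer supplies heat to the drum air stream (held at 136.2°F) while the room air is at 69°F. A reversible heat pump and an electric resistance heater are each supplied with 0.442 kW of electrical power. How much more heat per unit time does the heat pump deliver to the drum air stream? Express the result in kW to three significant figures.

3.48 kW

In absolute terms T_C = 293.71 K and T_H = 331.04 K, so ΔT = 37.33 K.
COP_Carnot = T_H/ΔT = 331.04/37.33 = 8.867.
The heat pump delivers Q̇_H = COP × Ẇ = 3.919 kW; the resistance heater delivers Ẇ = 0.4420 kW.
Extra = (COP − 1)·Ẇ = 3.477 kW.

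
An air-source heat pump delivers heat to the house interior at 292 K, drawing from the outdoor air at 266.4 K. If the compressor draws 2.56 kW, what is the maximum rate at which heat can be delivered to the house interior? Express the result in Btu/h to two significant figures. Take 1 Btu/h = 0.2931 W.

100000 Btu/h

The reservoir spacing is ΔT = 292 − 266.4 = 25.60 K.
COP_Carnot = T_H/ΔT = 292.00/25.60 = 11.41.
Q̇_max = COP_Carnot × Ẇ = 11.41 × 2.560 kW = 29.20 kW = 99620 Btu/h.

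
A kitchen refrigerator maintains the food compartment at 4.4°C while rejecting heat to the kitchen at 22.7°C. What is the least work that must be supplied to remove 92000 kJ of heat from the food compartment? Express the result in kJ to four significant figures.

6066 kJ

In absolute terms T_C = 277.55 K and T_H = 295.85 K, so ΔT = 18.30 K.
The reversible limit is COP_R = T_C/ΔT = 15.17, so W_min = Q_C/COP = Q_C·ΔT/T_C.
W_min = 92000 × 18.30/277.55 = 6066 kJ.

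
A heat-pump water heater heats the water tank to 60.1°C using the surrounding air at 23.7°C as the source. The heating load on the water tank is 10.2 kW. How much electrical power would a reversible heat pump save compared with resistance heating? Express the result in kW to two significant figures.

9.1 kW

In absolute terms T_C = 296.85 K and T_H = 333.25 K, so ΔT = 36.40 K.
COP_Carnot = T_H/ΔT = 333.25/36.40 = 9.155.
Resistance heating needs Ẇ_res = Q̇_H = 10.20 kW; the reversible heat pump needs only Ẇ_hp = Q̇_H/COP = 1.114 kW.
Saving = 10.20 − 1.114 = 9.086 kW.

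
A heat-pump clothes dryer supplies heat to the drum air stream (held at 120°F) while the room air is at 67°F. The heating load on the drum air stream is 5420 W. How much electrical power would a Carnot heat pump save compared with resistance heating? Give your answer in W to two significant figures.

4900 W

In absolute terms T_C = 292.59 K and T_H = 322.04 K, so ΔT = 29.44 K.
COP_Carnot = T_H/ΔT = 322.04/29.44 = 10.94.
Resistance heating needs Ẇ_res = Q̇_H = 5420 W; the reversible heat pump needs only Ẇ_hp = Q̇_H/COP = 495.6 W.
Saving = 5420 − 495.6 = 4924 W.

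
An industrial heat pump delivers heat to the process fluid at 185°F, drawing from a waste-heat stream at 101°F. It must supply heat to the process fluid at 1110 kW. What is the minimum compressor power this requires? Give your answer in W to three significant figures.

145000 W

In absolute terms T_C = 311.48 K and T_H = 358.15 K, so ΔT = 46.67 K.
COP_Carnot = T_H/ΔT = 358.15/46.67 = 7.675.
Ẇ_min = Q̇/COP_Carnot = 1110/7.675 = 144.6 kW = 144600 W.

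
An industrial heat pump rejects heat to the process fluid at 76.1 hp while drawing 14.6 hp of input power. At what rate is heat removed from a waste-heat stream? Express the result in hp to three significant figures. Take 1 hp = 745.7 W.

61.5 hp

For a cyclic device the first law requires Q̇_H = Q̇_C + Ẇ.
Q̇_C = Q̇_H − Ẇ = 61.50 hp.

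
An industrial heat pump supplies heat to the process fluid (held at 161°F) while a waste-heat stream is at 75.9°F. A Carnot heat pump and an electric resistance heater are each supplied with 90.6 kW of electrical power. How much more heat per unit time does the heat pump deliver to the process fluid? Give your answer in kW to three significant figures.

In absolute terms T_C = 297.54 K and T_H = 344.82 K, so ΔT = 47.28 K.
COP_Carnot = T_H/ΔT = 344.82/47.28 = 7.293.
The heat pump delivers Q̇_H = COP × Ẇ = 660.8 kW; the resistance heater delivers Ẇ = 90.60 kW.
Extra = (COP − 1)·Ẇ = 570.2 kW.

570 kW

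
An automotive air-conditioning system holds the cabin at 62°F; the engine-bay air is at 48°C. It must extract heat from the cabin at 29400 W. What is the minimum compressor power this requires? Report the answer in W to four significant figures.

In absolute terms T_C = 289.82 K and T_H = 321.15 K, so ΔT = 31.33 K.
COP_Carnot = T_C/ΔT = 289.82/31.33 = 9.249.
Ẇ_min = Q̇/COP_Carnot = 29400/9.249 = 3179 W.

3179 W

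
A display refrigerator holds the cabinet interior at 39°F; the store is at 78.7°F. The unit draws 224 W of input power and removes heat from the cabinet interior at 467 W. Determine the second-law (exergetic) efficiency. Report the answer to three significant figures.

0.166

COP_actual = Q̇_C/Ẇ = 467.0/224.0 = 2.085.
In absolute terms T_C = 277.04 K and T_H = 299.09 K, so ΔT = 22.06 K.
COP_Carnot = T_C/ΔT = 277.04/22.06 = 12.56.
η_II = COP_actual/COP_Carnot = 2.085/12.56 = 0.1660.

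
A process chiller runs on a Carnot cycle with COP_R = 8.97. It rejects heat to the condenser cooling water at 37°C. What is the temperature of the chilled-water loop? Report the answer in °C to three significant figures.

5.89 °C

For a Carnot refrigerator COP_R = T_C/(T_H − T_C), so T_C = COP·T_H/(1 + COP).
With T_H = 310.15 K, T_C = 8.97 × 310.15/9.970 = 279.04 K.
Converting, 279.04 K = 5.89°C.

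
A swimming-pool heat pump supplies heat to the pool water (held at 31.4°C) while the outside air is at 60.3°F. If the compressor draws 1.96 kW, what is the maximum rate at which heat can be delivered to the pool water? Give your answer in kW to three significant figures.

38.1 kW

In absolute terms T_C = 288.87 K and T_H = 304.55 K, so ΔT = 15.68 K.
COP_Carnot = T_H/ΔT = 304.55/15.68 = 19.43.
Q̇_max = COP_Carnot × Ẇ = 19.43 × 1.960 kW = 38.07 kW.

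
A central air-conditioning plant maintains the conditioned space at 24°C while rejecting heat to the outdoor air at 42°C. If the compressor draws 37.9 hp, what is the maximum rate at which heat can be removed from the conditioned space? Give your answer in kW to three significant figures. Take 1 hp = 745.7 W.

In absolute terms T_C = 297.15 K and T_H = 315.15 K, so ΔT = 18.00 K.
COP_Carnot = T_C/ΔT = 297.15/18.00 = 16.51.
Q̇_max = COP_Carnot × Ẇ = 16.51 × 37.90 hp = 625.7 hp = 466.6 kW.

467 kW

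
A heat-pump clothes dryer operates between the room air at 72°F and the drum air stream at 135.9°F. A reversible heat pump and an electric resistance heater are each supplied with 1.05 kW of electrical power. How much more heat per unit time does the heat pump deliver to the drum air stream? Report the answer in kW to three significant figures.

8.74 kW

In absolute terms T_C = 295.37 K and T_H = 330.87 K, so ΔT = 35.50 K.
COP_Carnot = T_H/ΔT = 330.87/35.50 = 9.320.
The heat pump delivers Q̇_H = COP × Ẇ = 9.786 kW; the resistance heater delivers Ẇ = 1.050 kW.
Extra = (COP − 1)·Ẇ = 8.736 kW.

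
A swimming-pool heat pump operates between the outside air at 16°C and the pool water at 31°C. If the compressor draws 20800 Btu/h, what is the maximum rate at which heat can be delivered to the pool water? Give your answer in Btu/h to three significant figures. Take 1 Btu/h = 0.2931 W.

In absolute terms T_C = 289.15 K and T_H = 304.15 K, so ΔT = 15.00 K.
COP_Carnot = T_H/ΔT = 304.15/15.00 = 20.28.
Q̇_max = COP_Carnot × Ẇ = 20.28 × 20800 Btu/h = 421800 Btu/h.

422000 Btu/h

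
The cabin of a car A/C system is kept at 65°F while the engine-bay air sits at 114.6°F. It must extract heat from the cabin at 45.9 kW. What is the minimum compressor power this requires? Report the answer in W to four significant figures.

In absolute terms T_C = 291.48 K and T_H = 319.04 K, so ΔT = 27.56 K.
COP_Carnot = T_C/ΔT = 291.48/27.56 = 10.58.
Ẇ_min = Q̇/COP_Carnot = 45.90/10.58 = 4.339 kW = 4339 W.

4339 W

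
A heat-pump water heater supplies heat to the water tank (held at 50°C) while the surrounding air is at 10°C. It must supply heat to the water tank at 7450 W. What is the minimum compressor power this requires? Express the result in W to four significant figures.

922.2 W

In absolute terms T_C = 283.15 K and T_H = 323.15 K, so ΔT = 40.00 K.
COP_Carnot = T_H/ΔT = 323.15/40.00 = 8.079.
Ẇ_min = Q̇/COP_Carnot = 7450/8.079 = 922.2 W.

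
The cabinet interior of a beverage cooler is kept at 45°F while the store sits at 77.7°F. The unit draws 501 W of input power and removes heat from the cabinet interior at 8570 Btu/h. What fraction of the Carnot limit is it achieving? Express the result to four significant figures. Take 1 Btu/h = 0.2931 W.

Converting, Q̇_C = 8570 Btu/h = 2512 W, so COP_actual = Q̇_C/Ẇ = 2512/501.0 = 5.014.
In absolute terms T_C = 280.37 K and T_H = 298.54 K, so ΔT = 18.17 K.
COP_Carnot = T_C/ΔT = 280.37/18.17 = 15.43.
η_II = COP_actual/COP_Carnot = 5.014/15.43 = 0.3249.

0.3249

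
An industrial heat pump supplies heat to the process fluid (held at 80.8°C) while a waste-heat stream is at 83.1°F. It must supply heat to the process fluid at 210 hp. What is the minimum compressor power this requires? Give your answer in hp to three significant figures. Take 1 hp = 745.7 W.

31.1 hp

In absolute terms T_C = 301.54 K and T_H = 353.95 K, so ΔT = 52.41 K.
COP_Carnot = T_H/ΔT = 353.95/52.41 = 6.753.
Ẇ_min = Q̇/COP_Carnot = 210.0/6.753 = 31.10 hp.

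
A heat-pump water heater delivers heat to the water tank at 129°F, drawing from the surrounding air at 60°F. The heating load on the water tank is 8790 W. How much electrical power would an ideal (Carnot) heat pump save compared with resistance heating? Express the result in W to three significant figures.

7760 W

In absolute terms T_C = 288.71 K and T_H = 327.04 K, so ΔT = 38.33 K.
COP_Carnot = T_H/ΔT = 327.04/38.33 = 8.531.
Resistance heating needs Ẇ_res = Q̇_H = 8790 W; the reversible heat pump needs only Ẇ_hp = Q̇_H/COP = 1030 W.
Saving = 8790 − 1030 = 7760 W.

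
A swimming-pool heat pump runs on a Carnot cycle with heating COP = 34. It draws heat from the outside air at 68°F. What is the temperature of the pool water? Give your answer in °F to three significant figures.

84.0 °F

COP_HP = T_H/(T_H − T_C) rearranges to T_H = COP·T_C/(COP − 1).
With T_C = 293.15 K, T_H = 34 × 293.15/33.00 = 302.03 K.
Converting, 302.03 K = 83.99°F.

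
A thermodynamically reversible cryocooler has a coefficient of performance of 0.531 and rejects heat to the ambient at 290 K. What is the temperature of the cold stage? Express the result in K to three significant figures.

101 K

For a Carnot refrigerator COP_R = T_C/(T_H − T_C), so T_C = COP·T_H/(1 + COP).
With T_H = 290.00 K, T_C = 0.531 × 290.00/1.531 = 100.58 K.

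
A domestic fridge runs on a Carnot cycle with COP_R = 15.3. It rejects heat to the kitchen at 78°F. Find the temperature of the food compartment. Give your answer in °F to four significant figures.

45.01 °F

For a Carnot refrigerator COP_R = T_C/(T_H − T_C), so T_C = COP·T_H/(1 + COP).
With T_H = 298.71 K, T_C = 15.3 × 298.71/16.30 = 280.38 K.
Converting, 280.38 K = 45.01°F.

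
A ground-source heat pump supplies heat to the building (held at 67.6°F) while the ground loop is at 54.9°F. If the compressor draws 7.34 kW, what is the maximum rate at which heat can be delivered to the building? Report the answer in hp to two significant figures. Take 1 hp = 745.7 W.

In absolute terms T_C = 285.87 K and T_H = 292.93 K, so ΔT = 7.056 K.
COP_Carnot = T_H/ΔT = 292.93/7.056 = 41.52.
Q̇_max = COP_Carnot × Ẇ = 41.52 × 7.340 kW = 304.7 kW = 408.7 hp.

410 hp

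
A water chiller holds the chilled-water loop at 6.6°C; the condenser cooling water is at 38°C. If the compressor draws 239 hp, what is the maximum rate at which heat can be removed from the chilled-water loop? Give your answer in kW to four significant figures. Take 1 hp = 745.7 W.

1588 kW

In absolute terms T_C = 279.75 K and T_H = 311.15 K, so ΔT = 31.40 K.
COP_Carnot = T_C/ΔT = 279.75/31.40 = 8.909.
Q̇_max = COP_Carnot × Ẇ = 8.909 × 239.0 hp = 2129 hp = 1588 kW.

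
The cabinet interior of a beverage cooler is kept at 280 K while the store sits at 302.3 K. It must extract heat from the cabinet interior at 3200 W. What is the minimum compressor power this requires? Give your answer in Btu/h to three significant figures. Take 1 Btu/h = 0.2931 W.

The reservoir spacing is ΔT = 302.3 − 280 = 22.30 K.
COP_Carnot = T_C/ΔT = 280.00/22.30 = 12.56.
Ẇ_min = Q̇/COP_Carnot = 3200/12.56 = 254.9 W = 869.5 Btu/h.

870 Btu/h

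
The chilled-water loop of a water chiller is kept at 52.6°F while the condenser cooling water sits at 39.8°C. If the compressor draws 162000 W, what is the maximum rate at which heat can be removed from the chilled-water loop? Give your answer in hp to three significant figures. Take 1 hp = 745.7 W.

In absolute terms T_C = 284.59 K and T_H = 312.95 K, so ΔT = 28.36 K.
COP_Carnot = T_C/ΔT = 284.59/28.36 = 10.04.
Q̇_max = COP_Carnot × Ẇ = 10.04 × 162000 W = 1626000 W = 2180 hp.

2180 hp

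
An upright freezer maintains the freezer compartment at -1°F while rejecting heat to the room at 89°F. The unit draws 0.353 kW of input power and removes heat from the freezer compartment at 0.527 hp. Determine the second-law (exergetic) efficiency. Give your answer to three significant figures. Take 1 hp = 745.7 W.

Converting, Q̇_C = 0.5270 hp = 0.3930 kW, so COP_actual = Q̇_C/Ẇ = 0.3930/0.3530 = 1.113.
In absolute terms T_C = 254.82 K and T_H = 304.82 K, so ΔT = 50.00 K.
COP_Carnot = T_C/ΔT = 254.82/50.00 = 5.096.
η_II = COP_actual/COP_Carnot = 1.113/5.096 = 0.2184.

0.218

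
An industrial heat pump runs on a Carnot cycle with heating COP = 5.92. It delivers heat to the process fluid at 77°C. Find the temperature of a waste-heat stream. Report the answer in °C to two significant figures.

COP_HP = T_H/(T_H − T_C) gives T_H − T_C = T_H/COP.
With T_H = 350.15 K, T_C = 350.15 × (1 − 1/5.92) = 291.00 K.
Converting, 291.00 K = 17.85°C.

18 °C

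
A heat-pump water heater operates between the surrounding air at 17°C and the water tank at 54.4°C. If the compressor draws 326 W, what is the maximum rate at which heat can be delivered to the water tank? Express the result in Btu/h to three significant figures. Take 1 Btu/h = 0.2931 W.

In absolute terms T_C = 290.15 K and T_H = 327.55 K, so ΔT = 37.40 K.
COP_Carnot = T_H/ΔT = 327.55/37.40 = 8.758.
Q̇_max = COP_Carnot × Ẇ = 8.758 × 326.0 W = 2855 W = 9741 Btu/h.

9740 Btu/h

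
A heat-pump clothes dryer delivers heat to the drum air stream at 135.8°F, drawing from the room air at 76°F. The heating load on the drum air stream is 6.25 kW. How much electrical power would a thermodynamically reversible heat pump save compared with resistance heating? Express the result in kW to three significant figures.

In absolute terms T_C = 297.59 K and T_H = 330.82 K, so ΔT = 33.22 K.
COP_Carnot = T_H/ΔT = 330.82/33.22 = 9.958.
Resistance heating needs Ẇ_res = Q̇_H = 6.250 kW; the reversible heat pump needs only Ẇ_hp = Q̇_H/COP = 0.6277 kW.
Saving = 6.250 − 0.6277 = 5.622 kW.

5.62 kW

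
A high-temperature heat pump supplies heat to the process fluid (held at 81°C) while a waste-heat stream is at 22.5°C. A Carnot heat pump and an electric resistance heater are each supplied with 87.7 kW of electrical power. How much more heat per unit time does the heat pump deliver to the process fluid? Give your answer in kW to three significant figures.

443 kW

In absolute terms T_C = 295.65 K and T_H = 354.15 K, so ΔT = 58.50 K.
COP_Carnot = T_H/ΔT = 354.15/58.50 = 6.054.
The heat pump delivers Q̇_H = COP × Ẇ = 530.9 kW; the resistance heater delivers Ẇ = 87.70 kW.
Extra = (COP − 1)·Ẇ = 443.2 kW.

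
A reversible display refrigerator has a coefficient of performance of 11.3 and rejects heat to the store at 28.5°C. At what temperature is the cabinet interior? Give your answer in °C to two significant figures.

For a Carnot refrigerator COP_R = T_C/(T_H − T_C), so T_C = COP·T_H/(1 + COP).
With T_H = 301.65 K, T_C = 11.3 × 301.65/12.30 = 277.13 K.
Converting, 277.13 K = 3.98°C.

4.0 °C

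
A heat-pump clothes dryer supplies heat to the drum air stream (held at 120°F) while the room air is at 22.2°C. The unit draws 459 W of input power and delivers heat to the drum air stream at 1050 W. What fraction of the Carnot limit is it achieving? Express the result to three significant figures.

COP_actual = Q̇_H/Ẇ = 1050/459.0 = 2.288.
In absolute terms T_C = 295.35 K and T_H = 322.04 K, so ΔT = 26.69 K.
COP_Carnot = T_H/ΔT = 322.04/26.69 = 12.07.
η_II = COP_actual/COP_Carnot = 2.288/12.07 = 0.1896.

0.190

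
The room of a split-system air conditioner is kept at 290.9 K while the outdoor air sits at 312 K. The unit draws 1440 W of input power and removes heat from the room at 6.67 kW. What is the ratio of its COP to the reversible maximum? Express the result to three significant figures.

0.336

Converting, Q̇_C = 6.670 kW = 6670 W, so COP_actual = Q̇_C/Ẇ = 6670/1440 = 4.632.
The reservoir spacing is ΔT = 312 − 290.9 = 21.10 K.
COP_Carnot = T_C/ΔT = 290.90/21.10 = 13.79.
η_II = COP_actual/COP_Carnot = 4.632/13.79 = 0.3360.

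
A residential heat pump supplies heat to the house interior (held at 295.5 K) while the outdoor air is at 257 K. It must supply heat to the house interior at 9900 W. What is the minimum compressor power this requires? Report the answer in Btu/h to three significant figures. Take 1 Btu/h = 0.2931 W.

4400 Btu/h

The reservoir spacing is ΔT = 295.5 − 257 = 38.50 K.
COP_Carnot = T_H/ΔT = 295.50/38.50 = 7.675.
Ẇ_min = Q̇/COP_Carnot = 9900/7.675 = 1290 W = 4401 Btu/h.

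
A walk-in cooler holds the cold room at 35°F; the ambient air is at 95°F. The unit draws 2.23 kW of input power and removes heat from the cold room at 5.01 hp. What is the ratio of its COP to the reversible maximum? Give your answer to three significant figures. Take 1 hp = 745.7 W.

Converting, Q̇_C = 5.010 hp = 3.736 kW, so COP_actual = Q̇_C/Ẇ = 3.736/2.230 = 1.675.
In absolute terms T_C = 274.82 K and T_H = 308.15 K, so ΔT = 33.33 K.
COP_Carnot = T_C/ΔT = 274.82/33.33 = 8.245.
η_II = COP_actual/COP_Carnot = 1.675/8.245 = 0.2032.

0.203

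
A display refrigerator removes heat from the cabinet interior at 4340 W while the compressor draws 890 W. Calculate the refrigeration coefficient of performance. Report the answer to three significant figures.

The first law gives Q̇_H = Q̇_C + Ẇ, so the three rates are Q̇_C = 4340, Q̇_H = 5230, Ẇ = 890.0 W.
COP_R = Q̇_C/Ẇ = 4340/890.0 = 4.876.

4.88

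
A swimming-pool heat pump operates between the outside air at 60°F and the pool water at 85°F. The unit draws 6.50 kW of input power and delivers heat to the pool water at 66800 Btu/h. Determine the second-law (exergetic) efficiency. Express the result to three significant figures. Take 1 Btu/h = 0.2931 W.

Converting, Q̇_H = 66800 Btu/h = 19.58 kW, so COP_actual = Q̇_H/Ẇ = 19.58/6.500 = 3.012.
In absolute terms T_C = 288.71 K and T_H = 302.59 K, so ΔT = 13.89 K.
COP_Carnot = T_H/ΔT = 302.59/13.89 = 21.79.
η_II = COP_actual/COP_Carnot = 3.012/21.79 = 0.1383.

0.138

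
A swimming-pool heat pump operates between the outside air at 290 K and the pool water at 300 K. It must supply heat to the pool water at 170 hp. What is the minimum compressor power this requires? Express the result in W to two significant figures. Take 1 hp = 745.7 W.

The reservoir spacing is ΔT = 300 − 290 = 10.00 K.
COP_Carnot = T_H/ΔT = 300.00/10.00 = 30.00.
Ẇ_min = Q̇/COP_Carnot = 170.0/30.00 = 5.667 hp = 4226 W.

4200 W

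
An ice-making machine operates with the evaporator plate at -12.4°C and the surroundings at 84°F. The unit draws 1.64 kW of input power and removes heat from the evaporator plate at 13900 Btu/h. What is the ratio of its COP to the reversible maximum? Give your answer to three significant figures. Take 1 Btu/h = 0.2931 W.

Converting, Q̇_C = 13900 Btu/h = 4.074 kW, so COP_actual = Q̇_C/Ẇ = 4.074/1.640 = 2.484.
In absolute terms T_C = 260.75 K and T_H = 302.04 K, so ΔT = 41.29 K.
COP_Carnot = T_C/ΔT = 260.75/41.29 = 6.315.
η_II = COP_actual/COP_Carnot = 2.484/6.315 = 0.3934.

0.393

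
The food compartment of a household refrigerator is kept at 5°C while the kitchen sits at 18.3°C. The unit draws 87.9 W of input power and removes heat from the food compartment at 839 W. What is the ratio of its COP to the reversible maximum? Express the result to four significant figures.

COP_actual = Q̇_C/Ẇ = 839.0/87.90 = 9.545.
In absolute terms T_C = 278.15 K and T_H = 291.45 K, so ΔT = 13.30 K.
COP_Carnot = T_C/ΔT = 278.15/13.30 = 20.91.
η_II = COP_actual/COP_Carnot = 9.545/20.91 = 0.4564.

0.4564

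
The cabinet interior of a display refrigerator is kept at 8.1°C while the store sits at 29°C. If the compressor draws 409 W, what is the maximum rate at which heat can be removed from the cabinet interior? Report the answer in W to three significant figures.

5500 W

In absolute terms T_C = 281.25 K and T_H = 302.15 K, so ΔT = 20.90 K.
COP_Carnot = T_C/ΔT = 281.25/20.90 = 13.46.
Q̇_max = COP_Carnot × Ẇ = 13.46 × 409.0 W = 5504 W.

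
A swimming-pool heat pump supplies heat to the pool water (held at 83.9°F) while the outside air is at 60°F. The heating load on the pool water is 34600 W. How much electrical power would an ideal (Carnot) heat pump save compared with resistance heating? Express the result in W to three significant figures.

In absolute terms T_C = 288.71 K and T_H = 301.98 K, so ΔT = 13.28 K.
COP_Carnot = T_H/ΔT = 301.98/13.28 = 22.74.
Resistance heating needs Ẇ_res = Q̇_H = 34600 W; the reversible heat pump needs only Ẇ_hp = Q̇_H/COP = 1521 W.
Saving = 34600 − 1521 = 33080 W.

33100 W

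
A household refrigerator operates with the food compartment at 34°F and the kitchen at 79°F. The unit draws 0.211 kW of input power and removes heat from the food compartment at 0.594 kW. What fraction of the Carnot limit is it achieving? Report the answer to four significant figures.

0.2566

COP_actual = Q̇_C/Ẇ = 0.5940/0.2110 = 2.815.
In absolute terms T_C = 274.26 K and T_H = 299.26 K, so ΔT = 25.00 K.
COP_Carnot = T_C/ΔT = 274.26/25.00 = 10.97.
η_II = COP_actual/COP_Carnot = 2.815/10.97 = 0.2566.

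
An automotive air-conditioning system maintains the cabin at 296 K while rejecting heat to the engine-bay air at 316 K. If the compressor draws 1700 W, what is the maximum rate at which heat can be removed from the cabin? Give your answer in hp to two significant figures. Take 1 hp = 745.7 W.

The reservoir spacing is ΔT = 316 − 296 = 20.00 K.
COP_Carnot = T_C/ΔT = 296.00/20.00 = 14.80.
Q̇_max = COP_Carnot × Ẇ = 14.80 × 1700 W = 25160 W = 33.74 hp.

34 hp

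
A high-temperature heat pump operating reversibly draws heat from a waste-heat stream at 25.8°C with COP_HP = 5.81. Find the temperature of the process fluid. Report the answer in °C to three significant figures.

88.0 °C

COP_HP = T_H/(T_H − T_C) rearranges to T_H = COP·T_C/(COP − 1).
With T_C = 298.95 K, T_H = 5.81 × 298.95/4.810 = 361.10 K.
Converting, 361.10 K = 87.95°C.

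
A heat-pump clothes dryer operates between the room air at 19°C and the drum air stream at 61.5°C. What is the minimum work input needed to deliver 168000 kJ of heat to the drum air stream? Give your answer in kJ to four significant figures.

In absolute terms T_C = 292.15 K and T_H = 334.65 K, so ΔT = 42.50 K.
The reversible limit is COP_HP = T_H/ΔT = 7.874, so W_min = Q_H/COP = Q_H·ΔT/T_H.
W_min = 168000 × 42.50/334.65 = 21340 kJ.

21340 kJ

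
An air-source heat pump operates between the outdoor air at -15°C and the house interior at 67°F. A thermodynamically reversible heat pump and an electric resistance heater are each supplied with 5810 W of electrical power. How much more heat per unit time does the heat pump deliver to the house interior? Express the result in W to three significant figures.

In absolute terms T_C = 258.15 K and T_H = 292.59 K, so ΔT = 34.44 K.
COP_Carnot = T_H/ΔT = 292.59/34.44 = 8.495.
The heat pump delivers Q̇_H = COP × Ẇ = 49350 W; the resistance heater delivers Ẇ = 5810 W.
Extra = (COP − 1)·Ẇ = 43540 W.

43500 W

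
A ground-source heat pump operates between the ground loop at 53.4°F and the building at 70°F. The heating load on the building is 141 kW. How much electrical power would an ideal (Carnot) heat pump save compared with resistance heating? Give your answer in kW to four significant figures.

In absolute terms T_C = 285.04 K and T_H = 294.26 K, so ΔT = 9.222 K.
COP_Carnot = T_H/ΔT = 294.26/9.222 = 31.91.
Resistance heating needs Ẇ_res = Q̇_H = 141.0 kW; the reversible heat pump needs only Ẇ_hp = Q̇_H/COP = 4.419 kW.
Saving = 141.0 − 4.419 = 136.6 kW.

136.6 kW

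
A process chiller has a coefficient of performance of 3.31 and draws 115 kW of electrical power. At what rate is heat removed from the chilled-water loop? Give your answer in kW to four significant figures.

380.7 kW

Q̇_C = COP × Ẇ = 3.31 × 115.0 = 380.7 kW.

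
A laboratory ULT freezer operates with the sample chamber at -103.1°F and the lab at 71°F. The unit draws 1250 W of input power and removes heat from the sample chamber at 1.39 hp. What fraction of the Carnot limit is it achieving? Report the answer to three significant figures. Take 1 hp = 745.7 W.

0.405

Converting, Q̇_C = 1.390 hp = 1037 W, so COP_actual = Q̇_C/Ẇ = 1037/1250 = 0.8292.
In absolute terms T_C = 198.09 K and T_H = 294.82 K, so ΔT = 96.72 K.
COP_Carnot = T_C/ΔT = 198.09/96.72 = 2.048.
η_II = COP_actual/COP_Carnot = 0.8292/2.048 = 0.4049.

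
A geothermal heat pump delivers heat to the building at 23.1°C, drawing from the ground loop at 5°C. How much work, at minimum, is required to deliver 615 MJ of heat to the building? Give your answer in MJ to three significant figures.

37.6 MJ

In absolute terms T_C = 278.15 K and T_H = 296.25 K, so ΔT = 18.10 K.
The reversible limit is COP_HP = T_H/ΔT = 16.37, so W_min = Q_H/COP = Q_H·ΔT/T_H.
W_min = 615.0 × 18.10/296.25 = 37.57 MJ.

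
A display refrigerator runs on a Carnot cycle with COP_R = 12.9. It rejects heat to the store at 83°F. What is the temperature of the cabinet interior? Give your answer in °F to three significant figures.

For a Carnot refrigerator COP_R = T_C/(T_H − T_C), so T_C = COP·T_H/(1 + COP).
With T_H = 301.48 K, T_C = 12.9 × 301.48/13.90 = 279.79 K.
Converting, 279.79 K = 43.96°F.

44.0 °F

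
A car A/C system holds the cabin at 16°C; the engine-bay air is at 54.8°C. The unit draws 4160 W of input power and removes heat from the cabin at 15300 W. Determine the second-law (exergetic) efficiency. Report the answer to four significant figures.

COP_actual = Q̇_C/Ẇ = 15300/4160 = 3.678.
In absolute terms T_C = 289.15 K and T_H = 327.95 K, so ΔT = 38.80 K.
COP_Carnot = T_C/ΔT = 289.15/38.80 = 7.452.
η_II = COP_actual/COP_Carnot = 3.678/7.452 = 0.4935.

0.4935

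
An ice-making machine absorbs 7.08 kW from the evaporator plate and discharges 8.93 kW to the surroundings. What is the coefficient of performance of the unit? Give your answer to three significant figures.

The first law gives Q̇_H = Q̇_C + Ẇ, so the three rates are Q̇_C = 7.080, Q̇_H = 8.930, Ẇ = 1.850 kW.
COP_R = Q̇_C/Ẇ = 7.080/1.850 = 3.827.

3.83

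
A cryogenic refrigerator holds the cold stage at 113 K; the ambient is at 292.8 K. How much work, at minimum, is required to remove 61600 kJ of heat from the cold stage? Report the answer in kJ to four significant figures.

The reservoir spacing is ΔT = 292.8 − 113 = 179.8 K.
The reversible limit is COP_R = T_C/ΔT = 0.6285, so W_min = Q_C/COP = Q_C·ΔT/T_C.
W_min = 61600 × 179.8/113.00 = 98010 kJ.

98010 kJ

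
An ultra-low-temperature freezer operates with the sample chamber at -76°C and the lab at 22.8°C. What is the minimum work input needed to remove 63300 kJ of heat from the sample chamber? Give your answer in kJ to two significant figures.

32000 kJ

In absolute terms T_C = 197.15 K and T_H = 295.95 K, so ΔT = 98.80 K.
The reversible limit is COP_R = T_C/ΔT = 1.995, so W_min = Q_C/COP = Q_C·ΔT/T_C.
W_min = 63300 × 98.80/197.15 = 31720 kJ.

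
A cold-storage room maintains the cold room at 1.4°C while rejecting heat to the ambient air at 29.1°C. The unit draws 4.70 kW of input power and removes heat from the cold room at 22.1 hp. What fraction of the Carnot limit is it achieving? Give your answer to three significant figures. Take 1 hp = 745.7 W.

0.354

Converting, Q̇_C = 22.10 hp = 16.48 kW, so COP_actual = Q̇_C/Ẇ = 16.48/4.700 = 3.506.
In absolute terms T_C = 274.55 K and T_H = 302.25 K, so ΔT = 27.70 K.
COP_Carnot = T_C/ΔT = 274.55/27.70 = 9.912.
η_II = COP_actual/COP_Carnot = 3.506/9.912 = 0.3538.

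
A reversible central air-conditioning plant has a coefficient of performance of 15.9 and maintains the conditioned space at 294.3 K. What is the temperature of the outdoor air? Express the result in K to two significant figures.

COP_R = T_C/(T_H − T_C) gives T_H − T_C = T_C/COP.
With T_C = 294.30 K, T_H = 294.30 × (1 + 1/15.9) = 312.81 K.

310 K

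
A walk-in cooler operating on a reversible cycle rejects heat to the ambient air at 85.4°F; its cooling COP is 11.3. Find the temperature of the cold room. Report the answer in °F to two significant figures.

41 °F

For a Carnot refrigerator COP_R = T_C/(T_H − T_C), so T_C = COP·T_H/(1 + COP).
With T_H = 302.82 K, T_C = 11.3 × 302.82/12.30 = 278.20 K.
Converting, 278.20 K = 41.09°F.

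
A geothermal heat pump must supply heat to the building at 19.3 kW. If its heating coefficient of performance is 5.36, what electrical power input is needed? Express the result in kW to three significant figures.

3.60 kW

Ẇ = Q̇_H/COP_HP = 19.30/5.36 = 3.601 kW.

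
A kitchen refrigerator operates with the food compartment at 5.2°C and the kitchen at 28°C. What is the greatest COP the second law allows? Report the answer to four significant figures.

12.21

In absolute terms T_C = 278.35 K and T_H = 301.15 K, so ΔT = 22.80 K.
For a reversible cycle, COP_Carnot = T_C/ΔT = 278.35/22.80 = 12.21.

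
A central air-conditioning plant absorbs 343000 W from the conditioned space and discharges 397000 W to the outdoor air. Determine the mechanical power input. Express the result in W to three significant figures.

For a cyclic device the first law requires Q̇_H = Q̇_C + Ẇ.
Ẇ = Q̇_H − Q̇_C = 54000 W.

54000 W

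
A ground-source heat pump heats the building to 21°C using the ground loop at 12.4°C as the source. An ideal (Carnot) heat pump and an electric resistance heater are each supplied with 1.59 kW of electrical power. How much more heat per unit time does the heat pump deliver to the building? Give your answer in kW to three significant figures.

52.8 kW

In absolute terms T_C = 285.55 K and T_H = 294.15 K, so ΔT = 8.600 K.
COP_Carnot = T_H/ΔT = 294.15/8.600 = 34.20.
The heat pump delivers Q̇_H = COP × Ẇ = 54.38 kW; the resistance heater delivers Ẇ = 1.590 kW.
Extra = (COP − 1)·Ẇ = 52.79 kW.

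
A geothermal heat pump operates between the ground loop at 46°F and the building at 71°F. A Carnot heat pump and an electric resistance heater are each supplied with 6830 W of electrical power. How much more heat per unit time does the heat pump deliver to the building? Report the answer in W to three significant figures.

138000 W

In absolute terms T_C = 280.93 K and T_H = 294.82 K, so ΔT = 13.89 K.
COP_Carnot = T_H/ΔT = 294.82/13.89 = 21.23.
The heat pump delivers Q̇_H = COP × Ẇ = 145000 W; the resistance heater delivers Ẇ = 6830 W.
Extra = (COP − 1)·Ẇ = 138100 W.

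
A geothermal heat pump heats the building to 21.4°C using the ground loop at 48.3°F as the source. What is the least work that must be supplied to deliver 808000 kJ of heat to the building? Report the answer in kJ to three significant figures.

In absolute terms T_C = 282.21 K and T_H = 294.55 K, so ΔT = 12.34 K.
The reversible limit is COP_HP = T_H/ΔT = 23.86, so W_min = Q_H/COP = Q_H·ΔT/T_H.
W_min = 808000 × 12.34/294.55 = 33860 kJ.

33900 kJ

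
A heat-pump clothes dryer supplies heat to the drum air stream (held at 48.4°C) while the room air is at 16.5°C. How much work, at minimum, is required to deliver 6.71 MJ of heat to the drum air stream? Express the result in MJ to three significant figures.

0.666 MJ

In absolute terms T_C = 289.65 K and T_H = 321.55 K, so ΔT = 31.90 K.
The reversible limit is COP_HP = T_H/ΔT = 10.08, so W_min = Q_H/COP = Q_H·ΔT/T_H.
W_min = 6.710 × 31.90/321.55 = 0.6657 MJ.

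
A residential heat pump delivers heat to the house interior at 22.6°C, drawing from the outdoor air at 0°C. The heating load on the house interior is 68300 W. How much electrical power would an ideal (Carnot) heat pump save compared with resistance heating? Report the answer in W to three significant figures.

63100 W

In absolute terms T_C = 273.15 K and T_H = 295.75 K, so ΔT = 22.60 K.
COP_Carnot = T_H/ΔT = 295.75/22.60 = 13.09.
Resistance heating needs Ẇ_res = Q̇_H = 68300 W; the reversible heat pump needs only Ẇ_hp = Q̇_H/COP = 5219 W.
Saving = 68300 − 5219 = 63080 W.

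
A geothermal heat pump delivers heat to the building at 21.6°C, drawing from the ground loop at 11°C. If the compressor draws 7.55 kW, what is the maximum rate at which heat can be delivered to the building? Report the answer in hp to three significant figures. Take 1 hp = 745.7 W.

282 hp

In absolute terms T_C = 284.15 K and T_H = 294.75 K, so ΔT = 10.60 K.
COP_Carnot = T_H/ΔT = 294.75/10.60 = 27.81.
Q̇_max = COP_Carnot × Ẇ = 27.81 × 7.550 kW = 209.9 kW = 281.5 hp.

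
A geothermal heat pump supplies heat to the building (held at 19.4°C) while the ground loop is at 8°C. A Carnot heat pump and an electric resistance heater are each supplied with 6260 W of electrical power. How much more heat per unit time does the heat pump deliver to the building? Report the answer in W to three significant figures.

154000 W

In absolute terms T_C = 281.15 K and T_H = 292.55 K, so ΔT = 11.40 K.
COP_Carnot = T_H/ΔT = 292.55/11.40 = 25.66.
The heat pump delivers Q̇_H = COP × Ẇ = 160600 W; the resistance heater delivers Ẇ = 6260 W.
Extra = (COP − 1)·Ẇ = 154400 W.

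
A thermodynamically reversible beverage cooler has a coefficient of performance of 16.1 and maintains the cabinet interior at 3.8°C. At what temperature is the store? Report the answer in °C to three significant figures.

21.0 °C

COP_R = T_C/(T_H − T_C) gives T_H − T_C = T_C/COP.
With T_C = 276.95 K, T_H = 276.95 × (1 + 1/16.1) = 294.15 K.
Converting, 294.15 K = 21.00°C.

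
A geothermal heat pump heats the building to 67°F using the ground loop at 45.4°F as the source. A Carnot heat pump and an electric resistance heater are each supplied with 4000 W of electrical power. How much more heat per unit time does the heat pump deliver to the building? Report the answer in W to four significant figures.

In absolute terms T_C = 280.59 K and T_H = 292.59 K, so ΔT = 12.00 K.
COP_Carnot = T_H/ΔT = 292.59/12.00 = 24.38.
The heat pump delivers Q̇_H = COP × Ẇ = 97530 W; the resistance heater delivers Ẇ = 4000 W.
Extra = (COP − 1)·Ẇ = 93530 W.

93530 W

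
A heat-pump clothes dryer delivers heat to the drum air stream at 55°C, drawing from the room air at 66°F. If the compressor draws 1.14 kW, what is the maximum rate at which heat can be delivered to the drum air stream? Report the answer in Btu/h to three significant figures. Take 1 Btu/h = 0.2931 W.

35300 Btu/h

In absolute terms T_C = 292.04 K and T_H = 328.15 K, so ΔT = 36.11 K.
COP_Carnot = T_H/ΔT = 328.15/36.11 = 9.087.
Q̇_max = COP_Carnot × Ẇ = 9.087 × 1.140 kW = 10.36 kW = 35340 Btu/h.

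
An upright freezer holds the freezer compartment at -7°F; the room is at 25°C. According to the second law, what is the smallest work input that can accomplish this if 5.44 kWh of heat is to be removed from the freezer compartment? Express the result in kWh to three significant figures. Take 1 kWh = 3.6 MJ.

1.01 kWh

In absolute terms T_C = 251.48 K and T_H = 298.15 K, so ΔT = 46.67 K.
The reversible limit is COP_R = T_C/ΔT = 5.389, so W_min = Q_C/COP = Q_C·ΔT/T_C.
W_min = 5.440 × 46.67/251.48 = 1.009 kWh.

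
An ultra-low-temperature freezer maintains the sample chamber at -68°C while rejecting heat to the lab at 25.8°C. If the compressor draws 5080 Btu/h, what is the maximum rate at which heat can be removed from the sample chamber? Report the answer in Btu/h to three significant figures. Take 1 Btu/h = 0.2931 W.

In absolute terms T_C = 205.15 K and T_H = 298.95 K, so ΔT = 93.80 K.
COP_Carnot = T_C/ΔT = 205.15/93.80 = 2.187.
Q̇_max = COP_Carnot × Ẇ = 2.187 × 5080 Btu/h = 11110 Btu/h.

11100 Btu/h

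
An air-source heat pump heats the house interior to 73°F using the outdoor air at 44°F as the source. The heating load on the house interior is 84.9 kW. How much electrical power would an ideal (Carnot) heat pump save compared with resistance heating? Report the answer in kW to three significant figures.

80.3 kW

In absolute terms T_C = 279.82 K and T_H = 295.93 K, so ΔT = 16.11 K.
COP_Carnot = T_H/ΔT = 295.93/16.11 = 18.37.
Resistance heating needs Ẇ_res = Q̇_H = 84.90 kW; the reversible heat pump needs only Ẇ_hp = Q̇_H/COP = 4.622 kW.
Saving = 84.90 − 4.622 = 80.28 kW.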